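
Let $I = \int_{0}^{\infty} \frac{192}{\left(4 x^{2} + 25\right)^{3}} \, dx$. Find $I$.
$\frac{18 \pi}{3125}$

Recall the elementary integral
$$J(a) = \int_{0}^{\infty} \frac{3}{a^{2} + x^{2}} \, dx = \frac{3 \pi}{2 a}.$$

Differentiating under the integral sign with respect to $a$,
$$\frac{dJ}{da} = \int_{0}^{\infty} - \frac{6 a}{\left(a^{2} + x^{2}\right)^{2}} \, dx = - \frac{3 \pi}{2 a^{2}},$$
so $\int_{0}^{\infty} \frac{3}{\left(a^{2} + x^{2}\right)^{2}} \, dx = \frac{3 \pi}{4 a^{3}}$.

Repeating — each differentiation of $1/(x^2+a^2)^j$ produces $-2ja/(x^2+a^2)^{j+1}$ — and dividing through by $-2ja$ at each step yields, after $2$ differentiations in total,
$$\int_{0}^{\infty} \frac{3}{\left(a^{2} + x^{2}\right)^{3}} \, dx = \frac{9 \pi}{16 a^{5}}.$$

Setting $a = \frac{5}{2}$:
$$I = \frac{18 \pi}{3125}.$$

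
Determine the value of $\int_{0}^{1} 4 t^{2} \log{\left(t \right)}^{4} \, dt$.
$\frac{32}{81}$

Begin with the known integral
$$J(a) = \int_{0}^{1} 4 t^{a} \, dt = \frac{4}{a + 1}.$$

Differentiating under the integral sign brings down a factor of $\ln t$:
$$\frac{dJ}{da} = \int_{0}^{1} 4 t^{a} \log{\left(t \right)} \, dt = - \frac{4}{\left(a + 1\right)^{2}}.$$

Repeating $4$ times in total — each differentiation brings down another $\ln t$ — gives
$$\frac{d^{4}J}{da^{4}} = \int_{0}^{1} 4 t^{a} \log{\left(t \right)}^{4} \, dt = \frac{96}{\left(a + 1\right)^{5}},$$
and the integrand here is exactly the target integrand, so $I = \frac{96}{\left(a + 1\right)^{5}}$.

Setting $a = 2$:
$$I = \frac{32}{81}.$$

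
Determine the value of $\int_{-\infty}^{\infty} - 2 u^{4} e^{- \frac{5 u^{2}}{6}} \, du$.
$- \frac{54 \sqrt{30} \sqrt{\pi}}{125}$

Start from the elementary integral
$$J(a) = \int_{-\infty}^{\infty} - 2 e^{- a u^{2}} \, du = - \frac{2 \sqrt{\pi}}{\sqrt{a}}.$$

Differentiating under the integral sign brings down a factor of $(-u^2)$:
$$\frac{dJ}{da} = \int_{-\infty}^{\infty} 2 u^{2} e^{- a u^{2}} \, du = \frac{\sqrt{\pi}}{a^{\frac{3}{2}}}.$$

Repeating twice in total — each differentiation brings down another $(-u^2)$ — gives
$$\frac{d^{2}J}{da^{2}} = \int_{-\infty}^{\infty} - 2 u^{4} e^{- a u^{2}} \, du = - \frac{3 \sqrt{\pi}}{2 a^{\frac{5}{2}}},$$
and the integrand here is exactly the target integrand, so $I = - \frac{3 \sqrt{\pi}}{2 a^{\frac{5}{2}}}$.

Setting $a = \frac{5}{6}$:
$$I = - \frac{54 \sqrt{30} \sqrt{\pi}}{125}.$$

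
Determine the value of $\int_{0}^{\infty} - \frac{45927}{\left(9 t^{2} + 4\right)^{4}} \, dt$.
$- \frac{76545 \pi}{4096}$

Begin with the known result
$$J(a) = \int_{0}^{\infty} - \frac{7}{a^{2} + t^{2}} \, dt = - \frac{7 \pi}{2 a}.$$

Differentiating under the integral sign with respect to $a$,
$$\frac{dJ}{da} = \int_{0}^{\infty} \frac{14 a}{\left(a^{2} + t^{2}\right)^{2}} \, dt = \frac{7 \pi}{2 a^{2}},$$
so $\int_{0}^{\infty} - \frac{7}{\left(a^{2} + t^{2}\right)^{2}} \, dt = - \frac{7 \pi}{4 a^{3}}$.

Repeating — each differentiation of $1/(t^2+a^2)^j$ produces $-2ja/(t^2+a^2)^{j+1}$ — and dividing through by $-2ja$ at each step yields, after $3$ differentiations in total,
$$\int_{0}^{\infty} - \frac{7}{\left(a^{2} + t^{2}\right)^{4}} \, dt = - \frac{35 \pi}{32 a^{7}}.$$

Setting $a = \frac{2}{3}$:
$$I = - \frac{76545 \pi}{4096}.$$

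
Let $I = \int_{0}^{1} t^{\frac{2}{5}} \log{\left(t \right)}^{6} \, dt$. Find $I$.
$\frac{56250000}{823543}$

Start from the elementary integral
$$J(a) = \int_{0}^{1} t^{a} \, dt = \frac{1}{a + 1}.$$

Differentiating under the integral sign brings down a factor of $\ln t$:
$$\frac{dJ}{da} = \int_{0}^{1} t^{a} \log{\left(t \right)} \, dt = - \frac{1}{\left(a + 1\right)^{2}}.$$

Repeating $6$ times in total — each differentiation brings down another $\ln t$ — gives
$$\frac{d^{6}J}{da^{6}} = \int_{0}^{1} t^{a} \log{\left(t \right)}^{6} \, dt = \frac{720}{\left(a + 1\right)^{7}},$$
and the integrand here is exactly the target integrand, so $I = \frac{720}{\left(a + 1\right)^{7}}$.

Setting $a = \frac{2}{5}$:
$$I = \frac{56250000}{823543}.$$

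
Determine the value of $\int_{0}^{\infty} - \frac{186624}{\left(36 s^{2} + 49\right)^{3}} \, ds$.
$- \frac{5832 \pi}{16807}$

Begin with the known result
$$J(a) = \int_{0}^{\infty} - \frac{4}{a^{2} + s^{2}} \, ds = - \frac{2 \pi}{a}.$$

Differentiating under the integral sign with respect to $a$,
$$\frac{dJ}{da} = \int_{0}^{\infty} \frac{8 a}{\left(a^{2} + s^{2}\right)^{2}} \, ds = \frac{2 \pi}{a^{2}},$$
so $\int_{0}^{\infty} - \frac{4}{\left(a^{2} + s^{2}\right)^{2}} \, ds = - \frac{\pi}{a^{3}}$.

Repeating — each differentiation of $1/(s^2+a^2)^j$ produces $-2ja/(s^2+a^2)^{j+1}$ — and dividing through by $-2ja$ at each step yields, after $2$ differentiations in total,
$$\int_{0}^{\infty} - \frac{4}{\left(a^{2} + s^{2}\right)^{3}} \, ds = - \frac{3 \pi}{4 a^{5}}.$$

Setting $a = \frac{7}{6}$:
$$I = - \frac{5832 \pi}{16807}.$$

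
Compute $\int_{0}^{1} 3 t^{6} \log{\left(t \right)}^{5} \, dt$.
$- \frac{360}{117649}$

Start from the elementary integral
$$J(a) = \int_{0}^{1} 3 t^{a} \, dt = \frac{3}{a + 1}.$$

Differentiating under the integral sign brings down a factor of $\ln t$:
$$\frac{dJ}{da} = \int_{0}^{1} 3 t^{a} \log{\left(t \right)} \, dt = - \frac{3}{\left(a + 1\right)^{2}}.$$

Repeating $5$ times in total — each differentiation brings down another $\ln t$ — gives
$$\frac{d^{5}J}{da^{5}} = \int_{0}^{1} 3 t^{a} \log{\left(t \right)}^{5} \, dt = - \frac{360}{\left(a + 1\right)^{6}},$$
and the integrand here is exactly the target integrand, so $I = - \frac{360}{\left(a + 1\right)^{6}}$.

Setting $a = 6$:
$$I = - \frac{360}{117649}.$$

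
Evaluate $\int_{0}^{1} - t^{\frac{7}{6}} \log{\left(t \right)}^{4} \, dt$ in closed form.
$- \frac{186624}{371293}$

Start from the elementary integral
$$J(a) = \int_{0}^{1} - t^{a} \, dt = - \frac{1}{a + 1}.$$

Differentiating under the integral sign brings down a factor of $\ln t$:
$$\frac{dJ}{da} = \int_{0}^{1} - t^{a} \log{\left(t \right)} \, dt = \frac{1}{\left(a + 1\right)^{2}}.$$

Repeating $4$ times in total — each differentiation brings down another $\ln t$ — gives
$$\frac{d^{4}J}{da^{4}} = \int_{0}^{1} - t^{a} \log{\left(t \right)}^{4} \, dt = - \frac{24}{\left(a + 1\right)^{5}},$$
and the integrand here is exactly the target integrand, so $I = - \frac{24}{\left(a + 1\right)^{5}}$.

Setting $a = \frac{7}{6}$:
$$I = - \frac{186624}{371293}.$$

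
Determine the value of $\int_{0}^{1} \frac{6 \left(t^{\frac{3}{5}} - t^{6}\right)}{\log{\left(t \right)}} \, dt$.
$\log{\left(\frac{262144}{1838265625} \right)}$

Replace the exponent $\frac{3}{5}$ by a parameter $a$: let $I(a) = \int_{0}^{1} \frac{6 \left(- t^{6} + t^{a}\right)}{\log{\left(t \right)}} \, dt$.

Since $\dfrac{\partial}{\partial a}\,t^{a} = t^{a} \ln t$, the $\ln t$ in the denominator cancels and
$$\frac{dI}{da} = \int_{0}^{1} 6 t^{a} \, dt = 6 \left[\frac{t^{a+1}}{a+1}\right]_0^1 = \frac{6}{a + 1}.$$

Integrating with respect to $a$ gives $I(a) = \log{\left(\frac{\left(a + 1\right)^{6}}{117649} \right)} + C$.

At $a = 6$ the integrand is identically $0$, so $I(6) = 0$. The closed form gives $0$, hence $C = 0$.

Setting $a = \frac{3}{5}$:
$$I = \log{\left(\frac{262144}{1838265625} \right)}.$$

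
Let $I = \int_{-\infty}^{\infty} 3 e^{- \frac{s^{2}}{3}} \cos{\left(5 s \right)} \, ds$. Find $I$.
$\frac{3 \sqrt{3} \sqrt{\pi}}{e^{\frac{75}{4}}}$

Let $b$ denote the cosine frequency and define $I(b) = \int_{-\infty}^{\infty} 3 e^{- \frac{s^{2}}{3}} \cos{\left(b s \right)} \, ds$.

Differentiating under the integral sign,
$$I'(b) = \int_{-\infty}^{\infty} - 3 s e^{- \frac{s^{2}}{3}} \sin{\left(b s \right)} \, ds.$$

Integrate $\int_{-\infty}^{\infty} s \sin(b s)\, e^{- \frac{s^{2}}{3}}\, ds$ by parts with $u = \sin(b s)$ and $dv = s\, e^{- \frac{s^{2}}{3}}\, ds$, giving $v = - \frac{3 e^{- \frac{s^{2}}{3}}}{2}$. The boundary term vanishes and
$$\int_{-\infty}^{\infty} s \sin(b s)\, e^{- \frac{s^{2}}{3}}\, ds = \frac{3 b}{2} \int_{-\infty}^{\infty} \cos(b s)\, e^{- \frac{s^{2}}{3}}\, ds,$$
so $I'(b) = - \frac{3 b}{2}\, I(b)$.

This is a separable first-order ODE; solving with the initial condition $I(0) = \int_{-\infty}^{\infty} 3 e^{- \frac{s^{2}}{3}}\,ds = 3 \sqrt{3} \sqrt{\pi}$ gives
$$I(b) = 3 \sqrt{3} \sqrt{\pi} e^{- \frac{3 b^{2}}{4}}.$$

Setting $b = 5$:
$$I = \frac{3 \sqrt{3} \sqrt{\pi}}{e^{\frac{75}{4}}}.$$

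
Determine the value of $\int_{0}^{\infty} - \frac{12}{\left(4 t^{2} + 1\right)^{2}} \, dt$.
$- \frac{3 \pi}{2}$

Recall the elementary integral
$$J(a) = \int_{0}^{\infty} - \frac{3}{4 \left(a^{2} + t^{2}\right)} \, dt = - \frac{3 \pi}{8 a}.$$

Differentiating under the integral sign with respect to $a$,
$$\frac{dJ}{da} = \int_{0}^{\infty} \frac{3 a}{2 \left(a^{2} + t^{2}\right)^{2}} \, dt = \frac{3 \pi}{8 a^{2}},$$
so $\int_{0}^{\infty} - \frac{3}{4 \left(a^{2} + t^{2}\right)^{2}} \, dt = - \frac{3 \pi}{16 a^{3}}$.

Setting $a = \frac{1}{2}$:
$$I = - \frac{3 \pi}{2}.$$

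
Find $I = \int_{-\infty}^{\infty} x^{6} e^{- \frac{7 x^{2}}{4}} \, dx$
$\frac{240 \sqrt{7} \sqrt{\pi}}{2401}$

Start from the elementary integral
$$J(a) = \int_{-\infty}^{\infty} e^{- a x^{2}} \, dx = \frac{\sqrt{\pi}}{\sqrt{a}}.$$

Differentiating under the integral sign brings down a factor of $(-x^2)$:
$$\frac{dJ}{da} = \int_{-\infty}^{\infty} - x^{2} e^{- a x^{2}} \, dx = - \frac{\sqrt{\pi}}{2 a^{\frac{3}{2}}}.$$

Repeating $3$ times in total — each differentiation brings down another $(-x^2)$ — gives
$$\frac{d^{3}J}{da^{3}} = \int_{-\infty}^{\infty} - x^{6} e^{- a x^{2}} \, dx = - \frac{15 \sqrt{\pi}}{8 a^{\frac{7}{2}}},$$
and the integrand here is $(-1)^{3}$ times the target integrand, so $I = (-1)^{3}\,\frac{d^{3}J}{da^{3}} = \frac{15 \sqrt{\pi}}{8 a^{\frac{7}{2}}}$.

Setting $a = \frac{7}{4}$:
$$I = \frac{240 \sqrt{7} \sqrt{\pi}}{2401}.$$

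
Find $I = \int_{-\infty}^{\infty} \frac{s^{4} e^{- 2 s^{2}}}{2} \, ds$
$\frac{3 \sqrt{2} \sqrt{\pi}}{64}$

Consider the simpler parametrised integral
$$J(a) = \int_{-\infty}^{\infty} \frac{e^{- a s^{2}}}{2} \, ds = \frac{\sqrt{\pi}}{2 \sqrt{a}}.$$

Differentiating under the integral sign brings down a factor of $(-s^2)$:
$$\frac{dJ}{da} = \int_{-\infty}^{\infty} - \frac{s^{2} e^{- a s^{2}}}{2} \, ds = - \frac{\sqrt{\pi}}{4 a^{\frac{3}{2}}}.$$

Repeating twice in total — each differentiation brings down another $(-s^2)$ — gives
$$\frac{d^{2}J}{da^{2}} = \int_{-\infty}^{\infty} \frac{s^{4} e^{- a s^{2}}}{2} \, ds = \frac{3 \sqrt{\pi}}{8 a^{\frac{5}{2}}},$$
and the integrand here is exactly the target integrand, so $I = \frac{3 \sqrt{\pi}}{8 a^{\frac{5}{2}}}$.

Setting $a = 2$:
$$I = \frac{3 \sqrt{2} \sqrt{\pi}}{64}.$$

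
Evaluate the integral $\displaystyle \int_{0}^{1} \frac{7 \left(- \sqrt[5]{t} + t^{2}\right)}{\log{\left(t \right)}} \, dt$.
$\log{\left(\frac{78125}{128} \right)}$

Replace the exponent $\frac{1}{5}$ by a parameter $a$: let $I(a) = \int_{0}^{1} \frac{7 \left(t^{2} - t^{a}\right)}{\log{\left(t \right)}} \, dt$.

Since $\dfrac{\partial}{\partial a}\,t^{a} = t^{a} \ln t$, the $\ln t$ in the denominator cancels and
$$\frac{dI}{da} = \int_{0}^{1} -7 t^{a} \, dt = -7 \left[\frac{t^{a+1}}{a+1}\right]_0^1 = - \frac{7}{a + 1}.$$

Integrating with respect to $a$ gives $I(a) = \log{\left(\frac{2187}{\left(a + 1\right)^{7}} \right)} + C$.

At $a = 2$ the integrand is identically $0$, so $I(2) = 0$. The closed form gives $0$, hence $C = 0$.

Setting $a = \frac{1}{5}$:
$$I = \log{\left(\frac{78125}{128} \right)}.$$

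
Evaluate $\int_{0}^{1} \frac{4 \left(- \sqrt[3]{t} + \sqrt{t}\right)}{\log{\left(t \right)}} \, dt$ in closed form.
$\log{\left(\frac{6561}{4096} \right)}$

Introduce a parameter $a$ in the exponent: let $I(a) = \int_{0}^{1} \frac{4 \left(- \sqrt[3]{t} + t^{a}\right)}{\log{\left(t \right)}} \, dt$.

Since $\dfrac{\partial}{\partial a}\,t^{a} = t^{a} \ln t$, the $\ln t$ in the denominator cancels and
$$\frac{dI}{da} = \int_{0}^{1} 4 t^{a} \, dt = 4 \left[\frac{t^{a+1}}{a+1}\right]_0^1 = \frac{4}{a + 1}.$$

Integrating with respect to $a$ gives $I(a) = \log{\left(\frac{81 \left(a + 1\right)^{4}}{256} \right)} + C$.

At $a = \frac{1}{3}$ the integrand is identically $0$, so $I(\frac{1}{3}) = 0$. The closed form gives $0$, hence $C = 0$.

Setting $a = \frac{1}{2}$:
$$I = \log{\left(\frac{6561}{4096} \right)}.$$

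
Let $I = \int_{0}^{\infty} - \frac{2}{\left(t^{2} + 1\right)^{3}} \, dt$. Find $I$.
$- \frac{3 \pi}{8}$

Begin with the known result
$$J(a) = \int_{0}^{\infty} - \frac{2}{a^{2} + t^{2}} \, dt = - \frac{\pi}{a}.$$

Differentiating under the integral sign with respect to $a$,
$$\frac{dJ}{da} = \int_{0}^{\infty} \frac{4 a}{\left(a^{2} + t^{2}\right)^{2}} \, dt = \frac{\pi}{a^{2}},$$
so $\int_{0}^{\infty} - \frac{2}{\left(a^{2} + t^{2}\right)^{2}} \, dt = - \frac{\pi}{2 a^{3}}$.

Repeating — each differentiation of $1/(t^2+a^2)^j$ produces $-2ja/(t^2+a^2)^{j+1}$ — and dividing through by $-2ja$ at each step yields, after $2$ differentiations in total,
$$\int_{0}^{\infty} - \frac{2}{\left(a^{2} + t^{2}\right)^{3}} \, dt = - \frac{3 \pi}{8 a^{5}}.$$

Setting $a = 1$:
$$I = - \frac{3 \pi}{8}.$$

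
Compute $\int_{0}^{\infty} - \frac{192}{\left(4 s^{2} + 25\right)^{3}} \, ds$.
$- \frac{18 \pi}{3125}$

Start from the standard arctangent integral
$$J(a) = \int_{0}^{\infty} - \frac{3}{a^{2} + s^{2}} \, ds = - \frac{3 \pi}{2 a}.$$

Differentiating under the integral sign with respect to $a$,
$$\frac{dJ}{da} = \int_{0}^{\infty} \frac{6 a}{\left(a^{2} + s^{2}\right)^{2}} \, ds = \frac{3 \pi}{2 a^{2}},$$
so $\int_{0}^{\infty} - \frac{3}{\left(a^{2} + s^{2}\right)^{2}} \, ds = - \frac{3 \pi}{4 a^{3}}$.

Repeating — each differentiation of $1/(s^2+a^2)^j$ produces $-2ja/(s^2+a^2)^{j+1}$ — and dividing through by $-2ja$ at each step yields, after $2$ differentiations in total,
$$\int_{0}^{\infty} - \frac{3}{\left(a^{2} + s^{2}\right)^{3}} \, ds = - \frac{9 \pi}{16 a^{5}}.$$

Setting $a = \frac{5}{2}$:
$$I = - \frac{18 \pi}{3125}.$$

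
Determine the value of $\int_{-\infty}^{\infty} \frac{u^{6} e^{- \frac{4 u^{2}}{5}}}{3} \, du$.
$\frac{625 \sqrt{5} \sqrt{\pi}}{1024}$

Begin with the known integral
$$J(a) = \int_{-\infty}^{\infty} \frac{e^{- a u^{2}}}{3} \, du = \frac{\sqrt{\pi}}{3 \sqrt{a}}.$$

Differentiating under the integral sign brings down a factor of $(-u^2)$:
$$\frac{dJ}{da} = \int_{-\infty}^{\infty} - \frac{u^{2} e^{- a u^{2}}}{3} \, du = - \frac{\sqrt{\pi}}{6 a^{\frac{3}{2}}}.$$

Repeating $3$ times in total — each differentiation brings down another $(-u^2)$ — gives
$$\frac{d^{3}J}{da^{3}} = \int_{-\infty}^{\infty} - \frac{u^{6} e^{- a u^{2}}}{3} \, du = - \frac{5 \sqrt{\pi}}{8 a^{\frac{7}{2}}},$$
and the integrand here is $(-1)^{3}$ times the target integrand, so $I = (-1)^{3}\,\frac{d^{3}J}{da^{3}} = \frac{5 \sqrt{\pi}}{8 a^{\frac{7}{2}}}$.

Setting $a = \frac{4}{5}$:
$$I = \frac{625 \sqrt{5} \sqrt{\pi}}{1024}.$$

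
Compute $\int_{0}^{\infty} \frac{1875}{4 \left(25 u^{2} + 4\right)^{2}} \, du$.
$\frac{375 \pi}{128}$

Begin with the known result
$$J(a) = \int_{0}^{\infty} \frac{3}{4 \left(a^{2} + u^{2}\right)} \, du = \frac{3 \pi}{8 a}.$$

Differentiating under the integral sign with respect to $a$,
$$\frac{dJ}{da} = \int_{0}^{\infty} - \frac{3 a}{2 \left(a^{2} + u^{2}\right)^{2}} \, du = - \frac{3 \pi}{8 a^{2}},$$
so $\int_{0}^{\infty} \frac{3}{4 \left(a^{2} + u^{2}\right)^{2}} \, du = \frac{3 \pi}{16 a^{3}}$.

Setting $a = \frac{2}{5}$:
$$I = \frac{375 \pi}{128}.$$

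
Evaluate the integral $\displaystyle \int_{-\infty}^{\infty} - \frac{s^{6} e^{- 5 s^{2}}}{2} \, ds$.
$- \frac{3 \sqrt{5} \sqrt{\pi}}{2000}$

Start from the elementary integral
$$J(a) = \int_{-\infty}^{\infty} - \frac{e^{- a s^{2}}}{2} \, ds = - \frac{\sqrt{\pi}}{2 \sqrt{a}}.$$

Differentiating under the integral sign brings down a factor of $(-s^2)$:
$$\frac{dJ}{da} = \int_{-\infty}^{\infty} \frac{s^{2} e^{- a s^{2}}}{2} \, ds = \frac{\sqrt{\pi}}{4 a^{\frac{3}{2}}}.$$

Repeating $3$ times in total — each differentiation brings down another $(-s^2)$ — gives
$$\frac{d^{3}J}{da^{3}} = \int_{-\infty}^{\infty} \frac{s^{6} e^{- a s^{2}}}{2} \, ds = \frac{15 \sqrt{\pi}}{16 a^{\frac{7}{2}}},$$
and the integrand here is $(-1)^{3}$ times the target integrand, so $I = (-1)^{3}\,\frac{d^{3}J}{da^{3}} = - \frac{15 \sqrt{\pi}}{16 a^{\frac{7}{2}}}$.

Setting $a = 5$:
$$I = - \frac{3 \sqrt{5} \sqrt{\pi}}{2000}.$$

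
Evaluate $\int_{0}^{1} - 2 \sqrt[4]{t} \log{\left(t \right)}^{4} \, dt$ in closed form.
$- \frac{49152}{3125}$

Begin with the known integral
$$J(a) = \int_{0}^{1} - 2 t^{a} \, dt = - \frac{2}{a + 1}.$$

Differentiating under the integral sign brings down a factor of $\ln t$:
$$\frac{dJ}{da} = \int_{0}^{1} - 2 t^{a} \log{\left(t \right)} \, dt = \frac{2}{\left(a + 1\right)^{2}}.$$

Repeating $4$ times in total — each differentiation brings down another $\ln t$ — gives
$$\frac{d^{4}J}{da^{4}} = \int_{0}^{1} - 2 t^{a} \log{\left(t \right)}^{4} \, dt = - \frac{48}{\left(a + 1\right)^{5}},$$
and the integrand here is exactly the target integrand, so $I = - \frac{48}{\left(a + 1\right)^{5}}$.

Setting $a = \frac{1}{4}$:
$$I = - \frac{49152}{3125}.$$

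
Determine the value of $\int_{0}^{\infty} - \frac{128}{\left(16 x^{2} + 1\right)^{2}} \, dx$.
$- 8 \pi$

Begin with the known result
$$J(a) = \int_{0}^{\infty} - \frac{1}{2 \left(a^{2} + x^{2}\right)} \, dx = - \frac{\pi}{4 a}.$$

Differentiating under the integral sign with respect to $a$,
$$\frac{dJ}{da} = \int_{0}^{\infty} \frac{a}{\left(a^{2} + x^{2}\right)^{2}} \, dx = \frac{\pi}{4 a^{2}},$$
so $\int_{0}^{\infty} - \frac{1}{2 \left(a^{2} + x^{2}\right)^{2}} \, dx = - \frac{\pi}{8 a^{3}}$.

Setting $a = \frac{1}{4}$:
$$I = - 8 \pi.$$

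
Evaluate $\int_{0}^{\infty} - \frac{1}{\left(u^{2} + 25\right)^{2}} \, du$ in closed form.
$- \frac{\pi}{500}$

Recall the elementary integral
$$J(a) = \int_{0}^{\infty} - \frac{1}{a^{2} + u^{2}} \, du = - \frac{\pi}{2 a}.$$

Differentiating under the integral sign with respect to $a$,
$$\frac{dJ}{da} = \int_{0}^{\infty} \frac{2 a}{\left(a^{2} + u^{2}\right)^{2}} \, du = \frac{\pi}{2 a^{2}},$$
so $\int_{0}^{\infty} - \frac{1}{\left(a^{2} + u^{2}\right)^{2}} \, du = - \frac{\pi}{4 a^{3}}$.

Setting $a = 5$:
$$I = - \frac{\pi}{500}.$$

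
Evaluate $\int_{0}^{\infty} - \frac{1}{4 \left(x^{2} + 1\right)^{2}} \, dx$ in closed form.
$- \frac{\pi}{16}$

Recall the elementary integral
$$J(a) = \int_{0}^{\infty} - \frac{1}{4 \left(a^{2} + x^{2}\right)} \, dx = - \frac{\pi}{8 a}.$$

Differentiating under the integral sign with respect to $a$,
$$\frac{dJ}{da} = \int_{0}^{\infty} \frac{a}{2 \left(a^{2} + x^{2}\right)^{2}} \, dx = \frac{\pi}{8 a^{2}},$$
so $\int_{0}^{\infty} - \frac{1}{4 \left(a^{2} + x^{2}\right)^{2}} \, dx = - \frac{\pi}{16 a^{3}}$.

Setting $a = 1$:
$$I = - \frac{\pi}{16}.$$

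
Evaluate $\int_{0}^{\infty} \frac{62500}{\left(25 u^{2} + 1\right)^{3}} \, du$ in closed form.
$\frac{9375 \pi}{4}$

Recall the elementary integral
$$J(a) = \int_{0}^{\infty} \frac{4}{a^{2} + u^{2}} \, du = \frac{2 \pi}{a}.$$

Differentiating under the integral sign with respect to $a$,
$$\frac{dJ}{da} = \int_{0}^{\infty} - \frac{8 a}{\left(a^{2} + u^{2}\right)^{2}} \, du = - \frac{2 \pi}{a^{2}},$$
so $\int_{0}^{\infty} \frac{4}{\left(a^{2} + u^{2}\right)^{2}} \, du = \frac{\pi}{a^{3}}$.

Repeating — each differentiation of $1/(u^2+a^2)^j$ produces $-2ja/(u^2+a^2)^{j+1}$ — and dividing through by $-2ja$ at each step yields, after $2$ differentiations in total,
$$\int_{0}^{\infty} \frac{4}{\left(a^{2} + u^{2}\right)^{3}} \, du = \frac{3 \pi}{4 a^{5}}.$$

Setting $a = \frac{1}{5}$:
$$I = \frac{9375 \pi}{4}.$$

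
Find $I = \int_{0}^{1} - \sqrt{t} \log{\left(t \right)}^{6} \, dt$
$- \frac{10240}{243}$

Start from the elementary integral
$$J(a) = \int_{0}^{1} - t^{a} \, dt = - \frac{1}{a + 1}.$$

Differentiating under the integral sign brings down a factor of $\ln t$:
$$\frac{dJ}{da} = \int_{0}^{1} - t^{a} \log{\left(t \right)} \, dt = \frac{1}{\left(a + 1\right)^{2}}.$$

Repeating $6$ times in total — each differentiation brings down another $\ln t$ — gives
$$\frac{d^{6}J}{da^{6}} = \int_{0}^{1} - t^{a} \log{\left(t \right)}^{6} \, dt = - \frac{720}{\left(a + 1\right)^{7}},$$
and the integrand here is exactly the target integrand, so $I = - \frac{720}{\left(a + 1\right)^{7}}$.

Setting $a = \frac{1}{2}$:
$$I = - \frac{10240}{243}.$$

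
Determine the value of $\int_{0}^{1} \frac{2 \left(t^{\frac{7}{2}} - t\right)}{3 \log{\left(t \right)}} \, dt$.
$- \frac{4 \log{\left(2 \right)}}{3} + \frac{4 \log{\left(3 \right)}}{3}$

Replace the exponent $\frac{7}{2}$ by a parameter $a$: let $I(a) = \int_{0}^{1} \frac{2 \left(- t + t^{a}\right)}{3 \log{\left(t \right)}} \, dt$.

Since $\dfrac{\partial}{\partial a}\,t^{a} = t^{a} \ln t$, the $\ln t$ in the denominator cancels and
$$\frac{dI}{da} = \int_{0}^{1} \frac{2}{3} t^{a} \, dt = \frac{2}{3} \left[\frac{t^{a+1}}{a+1}\right]_0^1 = \frac{2}{3 \left(a + 1\right)}.$$

Integrating with respect to $a$ gives $I(a) = \frac{2 \log{\left(a + 1 \right)}}{3} - \frac{2 \log{\left(2 \right)}}{3} + C$.

At $a = 1$ the integrand is identically $0$, so $I(1) = 0$. The closed form gives $0$, hence $C = 0$.

Setting $a = \frac{7}{2}$:
$$I = - \frac{4 \log{\left(2 \right)}}{3} + \frac{4 \log{\left(3 \right)}}{3}.$$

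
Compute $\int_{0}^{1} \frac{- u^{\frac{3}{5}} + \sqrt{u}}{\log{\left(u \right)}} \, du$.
$\log{\left(\frac{15}{16} \right)}$

Consider the one-parameter family: let $I(a) = \int_{0}^{1} \frac{- u^{\frac{3}{5}} + u^{a}}{\log{\left(u \right)}} \, du$.

Since $\dfrac{\partial}{\partial a}\,u^{a} = u^{a} \ln u$, the $\ln u$ in the denominator cancels and
$$\frac{dI}{da} = \int_{0}^{1} u^{a} \, du = \left[\frac{u^{a+1}}{a+1}\right]_0^1 = \frac{1}{a + 1}.$$

Integrating with respect to $a$ gives $I(a) = \log{\left(\frac{5 a}{8} + \frac{5}{8} \right)} + C$.

At $a = \frac{3}{5}$ the integrand is identically $0$, so $I(\frac{3}{5}) = 0$. The closed form gives $0$, hence $C = 0$.

Setting $a = \frac{1}{2}$:
$$I = \log{\left(\frac{15}{16} \right)}.$$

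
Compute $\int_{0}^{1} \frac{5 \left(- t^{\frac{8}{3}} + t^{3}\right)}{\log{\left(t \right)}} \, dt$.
$\log{\left(\frac{248832}{161051} \right)}$

Introduce a parameter $a$ in the exponent: let $I(a) = \int_{0}^{1} \frac{5 \left(- t^{\frac{8}{3}} + t^{a}\right)}{\log{\left(t \right)}} \, dt$.

Since $\dfrac{\partial}{\partial a}\,t^{a} = t^{a} \ln t$, the $\ln t$ in the denominator cancels and
$$\frac{dI}{da} = \int_{0}^{1} 5 t^{a} \, dt = 5 \left[\frac{t^{a+1}}{a+1}\right]_0^1 = \frac{5}{a + 1}.$$

Integrating with respect to $a$ gives $I(a) = \log{\left(\frac{243 \left(a + 1\right)^{5}}{161051} \right)} + C$.

At $a = \frac{8}{3}$ the integrand is identically $0$, so $I(\frac{8}{3}) = 0$. The closed form gives $0$, hence $C = 0$.

Setting $a = 3$:
$$I = \log{\left(\frac{248832}{161051} \right)}.$$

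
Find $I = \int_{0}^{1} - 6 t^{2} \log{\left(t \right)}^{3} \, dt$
$\frac{4}{9}$

Begin with the known integral
$$J(a) = \int_{0}^{1} - 6 t^{a} \, dt = - \frac{6}{a + 1}.$$

Differentiating under the integral sign brings down a factor of $\ln t$:
$$\frac{dJ}{da} = \int_{0}^{1} - 6 t^{a} \log{\left(t \right)} \, dt = \frac{6}{\left(a + 1\right)^{2}}.$$

Repeating $3$ times in total — each differentiation brings down another $\ln t$ — gives
$$\frac{d^{3}J}{da^{3}} = \int_{0}^{1} - 6 t^{a} \log{\left(t \right)}^{3} \, dt = \frac{36}{\left(a + 1\right)^{4}},$$
and the integrand here is exactly the target integrand, so $I = \frac{36}{\left(a + 1\right)^{4}}$.

Setting $a = 2$:
$$I = \frac{4}{9}.$$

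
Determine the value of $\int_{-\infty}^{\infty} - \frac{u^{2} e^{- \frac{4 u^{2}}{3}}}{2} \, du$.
$- \frac{3 \sqrt{3} \sqrt{\pi}}{32}$

Start from the elementary integral
$$J(a) = \int_{-\infty}^{\infty} - \frac{e^{- a u^{2}}}{2} \, du = - \frac{\sqrt{\pi}}{2 \sqrt{a}}.$$

Differentiating under the integral sign brings down a factor of $(-u^2)$:
$$\frac{dJ}{da} = \int_{-\infty}^{\infty} \frac{u^{2} e^{- a u^{2}}}{2} \, du = \frac{\sqrt{\pi}}{4 a^{\frac{3}{2}}}.$$

The integral on the left is $-I$, so $I = - \frac{\sqrt{\pi}}{4 a^{\frac{3}{2}}}$.

Setting $a = \frac{4}{3}$:
$$I = - \frac{3 \sqrt{3} \sqrt{\pi}}{32}.$$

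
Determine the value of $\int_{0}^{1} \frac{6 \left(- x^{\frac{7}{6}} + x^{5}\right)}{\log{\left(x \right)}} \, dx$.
$\log{\left(\frac{2176782336}{4826809} \right)}$

Consider the one-parameter family: let $I(a) = \int_{0}^{1} \frac{6 \left(x^{5} - x^{a}\right)}{\log{\left(x \right)}} \, dx$.

Since $\dfrac{\partial}{\partial a}\,x^{a} = x^{a} \ln x$, the $\ln x$ in the denominator cancels and
$$\frac{dI}{da} = \int_{0}^{1} -6 x^{a} \, dx = -6 \left[\frac{x^{a+1}}{a+1}\right]_0^1 = - \frac{6}{a + 1}.$$

Integrating with respect to $a$ gives $I(a) = \log{\left(\frac{46656}{\left(a + 1\right)^{6}} \right)} + C$.

At $a = 5$ the integrand is identically $0$, so $I(5) = 0$. The closed form gives $0$, hence $C = 0$.

Setting $a = \frac{7}{6}$:
$$I = \log{\left(\frac{2176782336}{4826809} \right)}.$$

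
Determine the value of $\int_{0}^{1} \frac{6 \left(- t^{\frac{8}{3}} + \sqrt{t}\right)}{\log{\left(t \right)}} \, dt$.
$\log{\left(\frac{531441}{113379904} \right)}$

Introduce a parameter $a$ in the exponent: let $I(a) = \int_{0}^{1} \frac{6 \left(- t^{\frac{8}{3}} + t^{a}\right)}{\log{\left(t \right)}} \, dt$.

Since $\dfrac{\partial}{\partial a}\,t^{a} = t^{a} \ln t$, the $\ln t$ in the denominator cancels and
$$\frac{dI}{da} = \int_{0}^{1} 6 t^{a} \, dt = 6 \left[\frac{t^{a+1}}{a+1}\right]_0^1 = \frac{6}{a + 1}.$$

Integrating with respect to $a$ gives $I(a) = \log{\left(\frac{729 \left(a + 1\right)^{6}}{1771561} \right)} + C$.

At $a = \frac{8}{3}$ the integrand is identically $0$, so $I(\frac{8}{3}) = 0$. The closed form gives $0$, hence $C = 0$.

Setting $a = \frac{1}{2}$:
$$I = \log{\left(\frac{531441}{113379904} \right)}.$$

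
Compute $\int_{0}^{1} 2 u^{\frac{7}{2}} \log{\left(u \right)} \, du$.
$- \frac{8}{81}$

Start from the elementary integral
$$J(a) = \int_{0}^{1} 2 u^{a} \, du = \frac{2}{a + 1}.$$

Differentiating under the integral sign brings down a factor of $\ln u$:
$$\frac{dJ}{da} = \int_{0}^{1} 2 u^{a} \log{\left(u \right)} \, du = - \frac{2}{\left(a + 1\right)^{2}}.$$

The integral on the left is $I$, so $I = - \frac{2}{\left(a + 1\right)^{2}}$.

Setting $a = \frac{7}{2}$:
$$I = - \frac{8}{81}.$$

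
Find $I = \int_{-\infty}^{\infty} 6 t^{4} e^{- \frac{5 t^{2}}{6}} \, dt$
$\frac{162 \sqrt{30} \sqrt{\pi}}{125}$

Begin with the known integral
$$J(a) = \int_{-\infty}^{\infty} 6 e^{- a t^{2}} \, dt = \frac{6 \sqrt{\pi}}{\sqrt{a}}.$$

Differentiating under the integral sign brings down a factor of $(-t^2)$:
$$\frac{dJ}{da} = \int_{-\infty}^{\infty} - 6 t^{2} e^{- a t^{2}} \, dt = - \frac{3 \sqrt{\pi}}{a^{\frac{3}{2}}}.$$

Repeating twice in total — each differentiation brings down another $(-t^2)$ — gives
$$\frac{d^{2}J}{da^{2}} = \int_{-\infty}^{\infty} 6 t^{4} e^{- a t^{2}} \, dt = \frac{9 \sqrt{\pi}}{2 a^{\frac{5}{2}}},$$
and the integrand here is exactly the target integrand, so $I = \frac{9 \sqrt{\pi}}{2 a^{\frac{5}{2}}}$.

Setting $a = \frac{5}{6}$:
$$I = \frac{162 \sqrt{30} \sqrt{\pi}}{125}.$$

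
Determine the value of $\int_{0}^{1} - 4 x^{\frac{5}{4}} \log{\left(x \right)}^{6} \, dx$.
$- \frac{5242880}{531441}$

Start from the elementary integral
$$J(a) = \int_{0}^{1} - 4 x^{a} \, dx = - \frac{4}{a + 1}.$$

Differentiating under the integral sign brings down a factor of $\ln x$:
$$\frac{dJ}{da} = \int_{0}^{1} - 4 x^{a} \log{\left(x \right)} \, dx = \frac{4}{\left(a + 1\right)^{2}}.$$

Repeating $6$ times in total — each differentiation brings down another $\ln x$ — gives
$$\frac{d^{6}J}{da^{6}} = \int_{0}^{1} - 4 x^{a} \log{\left(x \right)}^{6} \, dx = - \frac{2880}{\left(a + 1\right)^{7}},$$
and the integrand here is exactly the target integrand, so $I = - \frac{2880}{\left(a + 1\right)^{7}}$.

Setting $a = \frac{5}{4}$:
$$I = - \frac{5242880}{531441}.$$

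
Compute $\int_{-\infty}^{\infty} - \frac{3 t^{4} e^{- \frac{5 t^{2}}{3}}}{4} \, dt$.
$- \frac{81 \sqrt{15} \sqrt{\pi}}{2000}$

Begin with the known integral
$$J(a) = \int_{-\infty}^{\infty} - \frac{3 e^{- a t^{2}}}{4} \, dt = - \frac{3 \sqrt{\pi}}{4 \sqrt{a}}.$$

Differentiating under the integral sign brings down a factor of $(-t^2)$:
$$\frac{dJ}{da} = \int_{-\infty}^{\infty} \frac{3 t^{2} e^{- a t^{2}}}{4} \, dt = \frac{3 \sqrt{\pi}}{8 a^{\frac{3}{2}}}.$$

Repeating twice in total — each differentiation brings down another $(-t^2)$ — gives
$$\frac{d^{2}J}{da^{2}} = \int_{-\infty}^{\infty} - \frac{3 t^{4} e^{- a t^{2}}}{4} \, dt = - \frac{9 \sqrt{\pi}}{16 a^{\frac{5}{2}}},$$
and the integrand here is exactly the target integrand, so $I = - \frac{9 \sqrt{\pi}}{16 a^{\frac{5}{2}}}$.

Setting $a = \frac{5}{3}$:
$$I = - \frac{81 \sqrt{15} \sqrt{\pi}}{2000}.$$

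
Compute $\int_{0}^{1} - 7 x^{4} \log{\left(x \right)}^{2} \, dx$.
$- \frac{14}{125}$

Start from the elementary integral
$$J(a) = \int_{0}^{1} - 7 x^{a} \, dx = - \frac{7}{a + 1}.$$

Differentiating under the integral sign brings down a factor of $\ln x$:
$$\frac{dJ}{da} = \int_{0}^{1} - 7 x^{a} \log{\left(x \right)} \, dx = \frac{7}{\left(a + 1\right)^{2}}.$$

Repeating twice in total — each differentiation brings down another $\ln x$ — gives
$$\frac{d^{2}J}{da^{2}} = \int_{0}^{1} - 7 x^{a} \log{\left(x \right)}^{2} \, dx = - \frac{14}{\left(a + 1\right)^{3}},$$
and the integrand here is exactly the target integrand, so $I = - \frac{14}{\left(a + 1\right)^{3}}$.

Setting $a = 4$:
$$I = - \frac{14}{125}.$$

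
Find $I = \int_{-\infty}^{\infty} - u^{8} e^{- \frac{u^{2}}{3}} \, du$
$- \frac{8505 \sqrt{3} \sqrt{\pi}}{16}$

Consider the simpler parametrised integral
$$J(a) = \int_{-\infty}^{\infty} - e^{- a u^{2}} \, du = - \frac{\sqrt{\pi}}{\sqrt{a}}.$$

Differentiating under the integral sign brings down a factor of $(-u^2)$:
$$\frac{dJ}{da} = \int_{-\infty}^{\infty} u^{2} e^{- a u^{2}} \, du = \frac{\sqrt{\pi}}{2 a^{\frac{3}{2}}}.$$

Repeating $4$ times in total — each differentiation brings down another $(-u^2)$ — gives
$$\frac{d^{4}J}{da^{4}} = \int_{-\infty}^{\infty} - u^{8} e^{- a u^{2}} \, du = - \frac{105 \sqrt{\pi}}{16 a^{\frac{9}{2}}},$$
and the integrand here is exactly the target integrand, so $I = - \frac{105 \sqrt{\pi}}{16 a^{\frac{9}{2}}}$.

Setting $a = \frac{1}{3}$:
$$I = - \frac{8505 \sqrt{3} \sqrt{\pi}}{16}.$$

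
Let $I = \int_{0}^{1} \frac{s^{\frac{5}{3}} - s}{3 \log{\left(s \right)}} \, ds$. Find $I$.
$\log{\left(\frac{6^{\frac{2}{3}}}{3} \right)}$

Consider the one-parameter family: let $I(a) = \int_{0}^{1} \frac{s^{\frac{5}{3}} - s^{a}}{3 \log{\left(s \right)}} \, ds$.

Since $\dfrac{\partial}{\partial a}\,s^{a} = s^{a} \ln s$, the $\ln s$ in the denominator cancels and
$$\frac{dI}{da} = \int_{0}^{1} - \frac{1}{3} s^{a} \, ds = - \frac{1}{3} \left[\frac{s^{a+1}}{a+1}\right]_0^1 = - \frac{1}{3 a + 3}.$$

Integrating with respect to $a$ gives $I(a) = - \frac{\log{\left(a + 1 \right)}}{3} - \frac{\log{\left(3 \right)}}{3} + \log{\left(2 \right)} + C$.

At $a = \frac{5}{3}$ the integrand is identically $0$, so $I(\frac{5}{3}) = 0$. The closed form gives $0$, hence $C = 0$.

Setting $a = 1$:
$$I = \log{\left(\frac{6^{\frac{2}{3}}}{3} \right)}.$$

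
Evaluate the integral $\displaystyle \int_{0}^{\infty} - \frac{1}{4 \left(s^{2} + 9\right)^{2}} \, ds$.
$- \frac{\pi}{432}$

Start from the standard arctangent integral
$$J(a) = \int_{0}^{\infty} - \frac{1}{4 \left(a^{2} + s^{2}\right)} \, ds = - \frac{\pi}{8 a}.$$

Differentiating under the integral sign with respect to $a$,
$$\frac{dJ}{da} = \int_{0}^{\infty} \frac{a}{2 \left(a^{2} + s^{2}\right)^{2}} \, ds = \frac{\pi}{8 a^{2}},$$
so $\int_{0}^{\infty} - \frac{1}{4 \left(a^{2} + s^{2}\right)^{2}} \, ds = - \frac{\pi}{16 a^{3}}$.

Setting $a = 3$:
$$I = - \frac{\pi}{432}.$$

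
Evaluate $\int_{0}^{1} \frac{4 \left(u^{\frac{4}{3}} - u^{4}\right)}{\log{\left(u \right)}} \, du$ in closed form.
$- \log{\left(\frac{50625}{2401} \right)}$

Replace the exponent $4$ by a parameter $a$: let $I(a) = \int_{0}^{1} \frac{4 \left(u^{\frac{4}{3}} - u^{a}\right)}{\log{\left(u \right)}} \, du$.

Since $\dfrac{\partial}{\partial a}\,u^{a} = u^{a} \ln u$, the $\ln u$ in the denominator cancels and
$$\frac{dI}{da} = \int_{0}^{1} -4 u^{a} \, du = -4 \left[\frac{u^{a+1}}{a+1}\right]_0^1 = - \frac{4}{a + 1}.$$

Integrating with respect to $a$ gives $I(a) = - \log{\left(\frac{81 \left(a + 1\right)^{4}}{2401} \right)} + C$.

At $a = \frac{4}{3}$ the integrand is identically $0$, so $I(\frac{4}{3}) = 0$. The closed form gives $0$, hence $C = 0$.

Setting $a = 4$:
$$I = - \log{\left(\frac{50625}{2401} \right)}.$$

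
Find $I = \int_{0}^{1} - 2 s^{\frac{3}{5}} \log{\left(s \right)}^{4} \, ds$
$- \frac{9375}{2048}$

Consider the simpler parametrised integral
$$J(a) = \int_{0}^{1} - 2 s^{a} \, ds = - \frac{2}{a + 1}.$$

Differentiating under the integral sign brings down a factor of $\ln s$:
$$\frac{dJ}{da} = \int_{0}^{1} - 2 s^{a} \log{\left(s \right)} \, ds = \frac{2}{\left(a + 1\right)^{2}}.$$

Repeating $4$ times in total — each differentiation brings down another $\ln s$ — gives
$$\frac{d^{4}J}{da^{4}} = \int_{0}^{1} - 2 s^{a} \log{\left(s \right)}^{4} \, ds = - \frac{48}{\left(a + 1\right)^{5}},$$
and the integrand here is exactly the target integrand, so $I = - \frac{48}{\left(a + 1\right)^{5}}$.

Setting $a = \frac{3}{5}$:
$$I = - \frac{9375}{2048}.$$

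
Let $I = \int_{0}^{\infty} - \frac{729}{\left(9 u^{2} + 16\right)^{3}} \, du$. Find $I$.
$- \frac{729 \pi}{16384}$

Start from the standard arctangent integral
$$J(a) = \int_{0}^{\infty} - \frac{1}{a^{2} + u^{2}} \, du = - \frac{\pi}{2 a}.$$

Differentiating under the integral sign with respect to $a$,
$$\frac{dJ}{da} = \int_{0}^{\infty} \frac{2 a}{\left(a^{2} + u^{2}\right)^{2}} \, du = \frac{\pi}{2 a^{2}},$$
so $\int_{0}^{\infty} - \frac{1}{\left(a^{2} + u^{2}\right)^{2}} \, du = - \frac{\pi}{4 a^{3}}$.

Repeating — each differentiation of $1/(u^2+a^2)^j$ produces $-2ja/(u^2+a^2)^{j+1}$ — and dividing through by $-2ja$ at each step yields, after $2$ differentiations in total,
$$\int_{0}^{\infty} - \frac{1}{\left(a^{2} + u^{2}\right)^{3}} \, du = - \frac{3 \pi}{16 a^{5}}.$$

Setting $a = \frac{4}{3}$:
$$I = - \frac{729 \pi}{16384}.$$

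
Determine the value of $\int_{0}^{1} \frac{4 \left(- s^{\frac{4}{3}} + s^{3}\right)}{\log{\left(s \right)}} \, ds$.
$- \log{\left(\frac{2401}{20736} \right)}$

Consider the one-parameter family: let $I(a) = \int_{0}^{1} \frac{4 \left(s^{3} - s^{a}\right)}{\log{\left(s \right)}} \, ds$.

Since $\dfrac{\partial}{\partial a}\,s^{a} = s^{a} \ln s$, the $\ln s$ in the denominator cancels and
$$\frac{dI}{da} = \int_{0}^{1} -4 s^{a} \, ds = -4 \left[\frac{s^{a+1}}{a+1}\right]_0^1 = - \frac{4}{a + 1}.$$

Integrating with respect to $a$ gives $I(a) = - \log{\left(\frac{\left(a + 1\right)^{4}}{256} \right)} + C$.

At $a = 3$ the integrand is identically $0$, so $I(3) = 0$. The closed form gives $0$, hence $C = 0$.

Setting $a = \frac{4}{3}$:
$$I = - \log{\left(\frac{2401}{20736} \right)}.$$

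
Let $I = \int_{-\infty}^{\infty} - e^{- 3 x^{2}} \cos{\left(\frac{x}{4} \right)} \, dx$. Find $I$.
$- \frac{\sqrt{3} \sqrt{\pi}}{3 e^{\frac{1}{192}}}$

Treat the cosine frequency as a parameter and define $I(b) = \int_{-\infty}^{\infty} - e^{- 3 x^{2}} \cos{\left(b x \right)} \, dx$.

Differentiating under the integral sign,
$$I'(b) = \int_{-\infty}^{\infty} x e^{- 3 x^{2}} \sin{\left(b x \right)} \, dx.$$

Integrate $\int_{-\infty}^{\infty} x \sin(b x)\, e^{- 3 x^{2}}\, dx$ by parts with $u = \sin(b x)$ and $dv = x\, e^{- 3 x^{2}}\, dx$, giving $v = - \frac{e^{- 3 x^{2}}}{6}$. The boundary term vanishes and
$$\int_{-\infty}^{\infty} x \sin(b x)\, e^{- 3 x^{2}}\, dx = \frac{b}{6} \int_{-\infty}^{\infty} \cos(b x)\, e^{- 3 x^{2}}\, dx,$$
so $I'(b) = - \frac{b}{6}\, I(b)$.

This is a separable first-order ODE; solving with the initial condition $I(0) = \int_{-\infty}^{\infty} - e^{- 3 x^{2}}\,dx = - \frac{\sqrt{3} \sqrt{\pi}}{3}$ gives
$$I(b) = - \frac{\sqrt{3} \sqrt{\pi} e^{- \frac{b^{2}}{12}}}{3}.$$

Setting $b = \frac{1}{4}$:
$$I = - \frac{\sqrt{3} \sqrt{\pi}}{3 e^{\frac{1}{192}}}.$$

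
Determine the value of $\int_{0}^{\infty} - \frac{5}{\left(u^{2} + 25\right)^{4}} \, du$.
$- \frac{\pi}{100000}$

Recall the elementary integral
$$J(a) = \int_{0}^{\infty} - \frac{5}{a^{2} + u^{2}} \, du = - \frac{5 \pi}{2 a}.$$

Differentiating under the integral sign with respect to $a$,
$$\frac{dJ}{da} = \int_{0}^{\infty} \frac{10 a}{\left(a^{2} + u^{2}\right)^{2}} \, du = \frac{5 \pi}{2 a^{2}},$$
so $\int_{0}^{\infty} - \frac{5}{\left(a^{2} + u^{2}\right)^{2}} \, du = - \frac{5 \pi}{4 a^{3}}$.

Repeating — each differentiation of $1/(u^2+a^2)^j$ produces $-2ja/(u^2+a^2)^{j+1}$ — and dividing through by $-2ja$ at each step yields, after $3$ differentiations in total,
$$\int_{0}^{\infty} - \frac{5}{\left(a^{2} + u^{2}\right)^{4}} \, du = - \frac{25 \pi}{32 a^{7}}.$$

Setting $a = 5$:
$$I = - \frac{\pi}{100000}.$$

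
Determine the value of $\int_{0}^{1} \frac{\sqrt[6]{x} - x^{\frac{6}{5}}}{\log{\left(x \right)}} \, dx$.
$\log{\left(\frac{35}{66} \right)}$

Consider the one-parameter family: let $I(a) = \int_{0}^{1} \frac{- x^{\frac{6}{5}} + x^{a}}{\log{\left(x \right)}} \, dx$.

Since $\dfrac{\partial}{\partial a}\,x^{a} = x^{a} \ln x$, the $\ln x$ in the denominator cancels and
$$\frac{dI}{da} = \int_{0}^{1} x^{a} \, dx = \left[\frac{x^{a+1}}{a+1}\right]_0^1 = \frac{1}{a + 1}.$$

Integrating with respect to $a$ gives $I(a) = \log{\left(\frac{5 a}{11} + \frac{5}{11} \right)} + C$.

At $a = \frac{6}{5}$ the integrand is identically $0$, so $I(\frac{6}{5}) = 0$. The closed form gives $0$, hence $C = 0$.

Setting $a = \frac{1}{6}$:
$$I = \log{\left(\frac{35}{66} \right)}.$$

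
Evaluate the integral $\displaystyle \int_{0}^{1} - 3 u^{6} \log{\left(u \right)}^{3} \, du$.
$\frac{18}{2401}$

Consider the simpler parametrised integral
$$J(a) = \int_{0}^{1} - 3 u^{a} \, du = - \frac{3}{a + 1}.$$

Differentiating under the integral sign brings down a factor of $\ln u$:
$$\frac{dJ}{da} = \int_{0}^{1} - 3 u^{a} \log{\left(u \right)} \, du = \frac{3}{\left(a + 1\right)^{2}}.$$

Repeating $3$ times in total — each differentiation brings down another $\ln u$ — gives
$$\frac{d^{3}J}{da^{3}} = \int_{0}^{1} - 3 u^{a} \log{\left(u \right)}^{3} \, du = \frac{18}{\left(a + 1\right)^{4}},$$
and the integrand here is exactly the target integrand, so $I = \frac{18}{\left(a + 1\right)^{4}}$.

Setting $a = 6$:
$$I = \frac{18}{2401}.$$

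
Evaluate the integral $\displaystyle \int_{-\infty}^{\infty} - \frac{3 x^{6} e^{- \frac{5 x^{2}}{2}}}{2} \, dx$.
$- \frac{9 \sqrt{10} \sqrt{\pi}}{250}$

Begin with the known integral
$$J(a) = \int_{-\infty}^{\infty} - \frac{3 e^{- a x^{2}}}{2} \, dx = - \frac{3 \sqrt{\pi}}{2 \sqrt{a}}.$$

Differentiating under the integral sign brings down a factor of $(-x^2)$:
$$\frac{dJ}{da} = \int_{-\infty}^{\infty} \frac{3 x^{2} e^{- a x^{2}}}{2} \, dx = \frac{3 \sqrt{\pi}}{4 a^{\frac{3}{2}}}.$$

Repeating $3$ times in total — each differentiation brings down another $(-x^2)$ — gives
$$\frac{d^{3}J}{da^{3}} = \int_{-\infty}^{\infty} \frac{3 x^{6} e^{- a x^{2}}}{2} \, dx = \frac{45 \sqrt{\pi}}{16 a^{\frac{7}{2}}},$$
and the integrand here is $(-1)^{3}$ times the target integrand, so $I = (-1)^{3}\,\frac{d^{3}J}{da^{3}} = - \frac{45 \sqrt{\pi}}{16 a^{\frac{7}{2}}}$.

Setting $a = \frac{5}{2}$:
$$I = - \frac{9 \sqrt{10} \sqrt{\pi}}{250}.$$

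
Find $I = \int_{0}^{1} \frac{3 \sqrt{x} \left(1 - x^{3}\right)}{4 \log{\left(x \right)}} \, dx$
$- \frac{3 \log{\left(3 \right)}}{4}$

Consider the one-parameter family: let $I(a) = \int_{0}^{1} \frac{3 \left(\sqrt{x} - x^{a}\right)}{4 \log{\left(x \right)}} \, dx$.

Since $\dfrac{\partial}{\partial a}\,x^{a} = x^{a} \ln x$, the $\ln x$ in the denominator cancels and
$$\frac{dI}{da} = \int_{0}^{1} - \frac{3}{4} x^{a} \, dx = - \frac{3}{4} \left[\frac{x^{a+1}}{a+1}\right]_0^1 = - \frac{3}{4 a + 4}.$$

Integrating with respect to $a$ gives $I(a) = - \frac{3 \log{\left(a + 1 \right)}}{4} - \frac{3 \log{\left(2 \right)}}{4} + \frac{3 \log{\left(3 \right)}}{4} + C$.

At $a = \frac{1}{2}$ the integrand is identically $0$, so $I(\frac{1}{2}) = 0$. The closed form gives $0$, hence $C = 0$.

Setting $a = \frac{7}{2}$:
$$I = - \frac{3 \log{\left(3 \right)}}{4}.$$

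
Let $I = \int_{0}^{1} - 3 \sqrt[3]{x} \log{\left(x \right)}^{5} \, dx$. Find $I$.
$\frac{32805}{512}$

Start from the elementary integral
$$J(a) = \int_{0}^{1} - 3 x^{a} \, dx = - \frac{3}{a + 1}.$$

Differentiating under the integral sign brings down a factor of $\ln x$:
$$\frac{dJ}{da} = \int_{0}^{1} - 3 x^{a} \log{\left(x \right)} \, dx = \frac{3}{\left(a + 1\right)^{2}}.$$

Repeating $5$ times in total — each differentiation brings down another $\ln x$ — gives
$$\frac{d^{5}J}{da^{5}} = \int_{0}^{1} - 3 x^{a} \log{\left(x \right)}^{5} \, dx = \frac{360}{\left(a + 1\right)^{6}},$$
and the integrand here is exactly the target integrand, so $I = \frac{360}{\left(a + 1\right)^{6}}$.

Setting $a = \frac{1}{3}$:
$$I = \frac{32805}{512}.$$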